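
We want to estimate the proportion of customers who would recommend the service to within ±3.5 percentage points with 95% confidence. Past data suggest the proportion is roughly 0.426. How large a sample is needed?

For a proportion with margin E = 0.035 at 95% confidence, z = 1.960.
n = p̂(1−p̂)(z/E)² = 0.426 × 0.574 × (1.960/0.035)² = 766.83
Round up: n = 767.

767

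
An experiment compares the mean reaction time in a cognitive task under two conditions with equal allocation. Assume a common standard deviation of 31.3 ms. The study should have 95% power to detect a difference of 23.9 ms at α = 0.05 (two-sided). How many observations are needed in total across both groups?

90 total

For two equal groups, n per group = 2·((z_{α/2} + z_β)·σ/δ)².
z_{α/2} = 1.960; z_β = 1.645 (power 95%).
n = 2 × (3.605 × 31.3 / 23.9)² = 2 × 22.29 = 44.58
Round up: n = 45 per group.
Total across both groups: 2 × 45 = 90.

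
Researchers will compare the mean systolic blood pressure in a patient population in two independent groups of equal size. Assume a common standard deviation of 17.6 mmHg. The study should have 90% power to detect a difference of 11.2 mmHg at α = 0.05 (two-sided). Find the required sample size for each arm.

52 per group

For two equal groups, n per group = 2·((z_{α/2} + z_β)·σ/δ)².
z_{α/2} = 1.960; z_β = 1.282 (power 90%).
n = 2 × (3.242 × 17.6 / 11.2)² = 2 × 25.95 = 51.90
Round up: n = 52 per group.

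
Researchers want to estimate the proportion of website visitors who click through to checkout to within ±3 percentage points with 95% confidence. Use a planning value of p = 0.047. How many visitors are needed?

n = 192

For a proportion with margin E = 0.03 at 95% confidence, z = 1.960.
n = p̂(1−p̂)(z/E)² = 0.047 × 0.953 × (1.960/0.03)² = 191.19
Round up: n = 192.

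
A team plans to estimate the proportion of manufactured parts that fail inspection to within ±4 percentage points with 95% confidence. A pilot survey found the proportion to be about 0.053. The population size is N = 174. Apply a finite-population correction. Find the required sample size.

For a proportion with margin E = 0.04 at 95% confidence, z = 1.960.
n = p̂(1−p̂)(z/E)² = 0.053 × 0.947 × (1.960/0.04)² = 120.51 — call this n₀.
Finite-population correction with N = 174: n = n₀ / (1 + (n₀−1)/N) = 120.51 / 1.687 = 71.43
Round up: n = 72.

72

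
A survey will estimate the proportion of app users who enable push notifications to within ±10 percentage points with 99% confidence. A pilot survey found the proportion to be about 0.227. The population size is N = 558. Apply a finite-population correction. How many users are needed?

97

For a proportion with margin E = 0.1 at 99% confidence, z = 2.576.
n = p̂(1−p̂)(z/E)² = 0.227 × 0.773 × (2.576/0.1)² = 116.44 — call this n₀.
Finite-population correction with N = 558: n = n₀ / (1 + (n₀−1)/N) = 116.44 / 1.207 = 96.47
Round up: n = 97.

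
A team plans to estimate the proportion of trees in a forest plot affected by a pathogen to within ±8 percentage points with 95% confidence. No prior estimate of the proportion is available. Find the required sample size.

n = 151

For a proportion with margin E = 0.08 at 95% confidence, z = 1.960.
With no prior estimate, use p = 0.5, which maximizes p(1−p) at 0.25.
n = 0.25 × (z/E)² = 0.25 × (1.960/0.08)² = 150.06
Round up: n = 151.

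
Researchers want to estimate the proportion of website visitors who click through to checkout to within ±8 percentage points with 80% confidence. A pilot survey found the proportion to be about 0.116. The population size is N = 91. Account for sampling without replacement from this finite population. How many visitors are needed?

n = 21

For a proportion with margin E = 0.08 at 80% confidence, z = 1.282.
n = p̂(1−p̂)(z/E)² = 0.116 × 0.884 × (1.282/0.08)² = 26.33 — call this n₀.
Finite-population correction with N = 91: n = n₀ / (1 + (n₀−1)/N) = 26.33 / 1.278 = 20.60
Round up: n = 21.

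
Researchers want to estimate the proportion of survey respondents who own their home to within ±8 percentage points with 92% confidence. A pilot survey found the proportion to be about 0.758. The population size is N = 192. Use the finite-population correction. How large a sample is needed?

61

For a proportion with margin E = 0.08 at 92% confidence, z = 1.751.
n = p̂(1−p̂)(z/E)² = 0.758 × 0.242 × (1.751/0.08)² = 87.88 — call this n₀.
Finite-population correction with N = 192: n = n₀ / (1 + (n₀−1)/N) = 87.88 / 1.452 = 60.52
Round up: n = 61.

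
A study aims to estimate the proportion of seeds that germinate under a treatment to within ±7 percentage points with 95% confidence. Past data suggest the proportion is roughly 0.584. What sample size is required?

191

For a proportion with margin E = 0.07 at 95% confidence, z = 1.960.
n = p̂(1−p̂)(z/E)² = 0.584 × 0.416 × (1.960/0.07)² = 190.47
Round up: n = 191.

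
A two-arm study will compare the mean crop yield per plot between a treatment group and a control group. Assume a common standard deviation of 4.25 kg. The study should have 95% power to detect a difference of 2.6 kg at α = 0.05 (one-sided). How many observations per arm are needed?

For two equal groups, n per group = 2·((z_α + z_β)·σ/δ)².
z_α = 1.645; z_β = 1.645 (power 95%).
n = 2 × (3.290 × 4.25 / 2.6)² = 2 × 28.92 = 57.84
Round up: n = 58 per group.

58 per group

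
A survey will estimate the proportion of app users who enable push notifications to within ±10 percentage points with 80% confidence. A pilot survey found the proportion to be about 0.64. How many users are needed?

For a proportion with margin E = 0.1 at 80% confidence, z = 1.282.
n = p̂(1−p̂)(z/E)² = 0.64 × 0.36 × (1.282/0.1)² = 37.87
Round up: n = 38.

38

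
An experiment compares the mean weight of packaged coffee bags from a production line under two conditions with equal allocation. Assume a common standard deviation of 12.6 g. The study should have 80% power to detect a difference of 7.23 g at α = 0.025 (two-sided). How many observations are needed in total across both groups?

116 total

For two equal groups, n per group = 2·((z_{α/2} + z_β)·σ/δ)².
z_{α/2} = 2.241; z_β = 0.842 (power 80%).
n = 2 × (3.083 × 12.6 / 7.23)² = 2 × 28.87 = 57.74
Round up: n = 58 per group.
Total across both groups: 2 × 58 = 116.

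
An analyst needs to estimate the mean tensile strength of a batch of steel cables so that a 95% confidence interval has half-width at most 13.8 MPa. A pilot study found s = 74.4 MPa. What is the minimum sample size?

For a mean, the margin of error is E = z·σ/√n, so n = (zσ/E)².
At 95% confidence, z = 1.960.
n = (1.960 × 74.4 / 13.8)² = 111.66
Round up: n = 112.

112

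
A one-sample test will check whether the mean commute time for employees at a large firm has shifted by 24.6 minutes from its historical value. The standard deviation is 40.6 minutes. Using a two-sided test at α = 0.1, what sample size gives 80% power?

For a one-sample z-test, n = ((z_{α/2} + z_β)·σ/δ)².
z_{α/2} = 1.645 (two-sided α = 0.1); z_β = 0.842 (power 80% → β = 0.2).
n = (2.487 × 40.6 / 24.6)² = 16.85
Round up: n = 17.

n = 17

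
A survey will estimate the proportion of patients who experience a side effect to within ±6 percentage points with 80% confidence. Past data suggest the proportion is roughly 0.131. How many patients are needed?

For a proportion with margin E = 0.06 at 80% confidence, z = 1.282.
n = p̂(1−p̂)(z/E)² = 0.131 × 0.869 × (1.282/0.06)² = 51.97
Round up: n = 52.

52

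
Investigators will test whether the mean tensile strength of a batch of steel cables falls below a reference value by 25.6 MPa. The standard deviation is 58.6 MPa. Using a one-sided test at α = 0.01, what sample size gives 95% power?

n = 83

For a one-sample z-test, n = ((z_α + z_β)·σ/δ)².
z_α = 2.326 (one-sided α = 0.01); z_β = 1.645 (power 95% → β = 0.05).
n = (3.971 × 58.6 / 25.6)² = 82.63
Round up: n = 83.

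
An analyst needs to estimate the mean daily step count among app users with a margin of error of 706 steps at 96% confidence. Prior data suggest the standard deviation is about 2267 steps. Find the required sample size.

44

For a mean, the margin of error is E = z·σ/√n, so n = (zσ/E)².
At 96% confidence, z = 2.054.
n = (2.054 × 2267 / 706)² = 43.50
Round up: n = 44.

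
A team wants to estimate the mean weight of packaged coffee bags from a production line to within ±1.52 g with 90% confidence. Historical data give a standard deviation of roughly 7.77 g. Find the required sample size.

For a mean, the margin of error is E = z·σ/√n, so n = (zσ/E)².
At 90% confidence, z = 1.645.
n = (1.645 × 7.77 / 1.52)² = 70.71
Round up: n = 71.

71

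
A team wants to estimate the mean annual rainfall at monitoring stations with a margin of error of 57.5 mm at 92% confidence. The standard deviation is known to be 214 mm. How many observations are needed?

n = 43

For a mean, the margin of error is E = z·σ/√n, so n = (zσ/E)².
At 92% confidence, z = 1.751.
n = (1.751 × 214 / 57.5)² = 42.47
Round up: n = 43.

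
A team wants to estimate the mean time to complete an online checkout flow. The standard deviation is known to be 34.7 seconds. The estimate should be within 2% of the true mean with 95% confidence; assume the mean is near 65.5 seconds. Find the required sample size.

For a mean, the margin of error is E = z·σ/√n, so n = (zσ/E)².
At 95% confidence, z = 1.960.
E = 2% of 65.5 = 1.31 seconds.
n = (1.960 × 34.7 / 1.31)² = 2695.43
Round up: n = 2696.

2696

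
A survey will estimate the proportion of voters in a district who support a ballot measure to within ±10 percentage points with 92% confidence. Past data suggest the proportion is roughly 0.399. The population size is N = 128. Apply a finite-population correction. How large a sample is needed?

For a proportion with margin E = 0.1 at 92% confidence, z = 1.751.
n = p̂(1−p̂)(z/E)² = 0.399 × 0.601 × (1.751/0.1)² = 73.52 — call this n₀.
Finite-population correction with N = 128: n = n₀ / (1 + (n₀−1)/N) = 73.52 / 1.567 = 46.92
Round up: n = 47.

47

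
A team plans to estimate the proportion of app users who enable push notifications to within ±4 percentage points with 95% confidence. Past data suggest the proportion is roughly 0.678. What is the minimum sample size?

For a proportion with margin E = 0.04 at 95% confidence, z = 1.960.
n = p̂(1−p̂)(z/E)² = 0.678 × 0.322 × (1.960/0.04)² = 524.18
Round up: n = 525.

525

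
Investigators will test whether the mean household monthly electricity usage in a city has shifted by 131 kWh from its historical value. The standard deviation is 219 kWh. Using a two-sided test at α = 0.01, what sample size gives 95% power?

n = 50

For a one-sample z-test, n = ((z_{α/2} + z_β)·σ/δ)².
z_{α/2} = 2.576 (two-sided α = 0.01); z_β = 1.645 (power 95% → β = 0.05).
n = (4.221 × 219 / 131)² = 49.79
Round up: n = 50.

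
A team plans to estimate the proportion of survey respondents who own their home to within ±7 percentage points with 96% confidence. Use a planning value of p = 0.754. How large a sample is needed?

160

For a proportion with margin E = 0.07 at 96% confidence, z = 2.054.
n = p̂(1−p̂)(z/E)² = 0.754 × 0.246 × (2.054/0.07)² = 159.70
Round up: n = 160.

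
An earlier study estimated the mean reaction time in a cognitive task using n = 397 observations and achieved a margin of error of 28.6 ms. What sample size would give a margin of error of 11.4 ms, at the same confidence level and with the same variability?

Margin of error scales as 1/√n, so n₂ = n₁·(E₁/E₂)².
n₂ = 397 × (28.6/11.4)² = 397 × 6.294 = 2498.72
Round up: n₂ = 2499.

2499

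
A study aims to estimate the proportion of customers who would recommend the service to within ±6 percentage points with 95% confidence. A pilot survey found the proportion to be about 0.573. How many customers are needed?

For a proportion with margin E = 0.06 at 95% confidence, z = 1.960.
n = p̂(1−p̂)(z/E)² = 0.573 × 0.427 × (1.960/0.06)² = 261.09
Round up: n = 262.

262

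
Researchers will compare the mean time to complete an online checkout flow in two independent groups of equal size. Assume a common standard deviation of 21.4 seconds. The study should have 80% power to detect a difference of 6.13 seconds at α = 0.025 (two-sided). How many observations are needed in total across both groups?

464 total

For two equal groups, n per group = 2·((z_{α/2} + z_β)·σ/δ)².
z_{α/2} = 2.241; z_β = 0.842 (power 80%).
n = 2 × (3.083 × 21.4 / 6.13)² = 2 × 115.84 = 231.68
Round up: n = 232 per group.
Total across both groups: 2 × 232 = 464.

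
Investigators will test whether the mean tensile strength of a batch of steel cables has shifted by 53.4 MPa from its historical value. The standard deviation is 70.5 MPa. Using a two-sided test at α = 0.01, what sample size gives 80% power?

21

For a one-sample z-test, n = ((z_{α/2} + z_β)·σ/δ)².
z_{α/2} = 2.576 (two-sided α = 0.01); z_β = 0.842 (power 80% → β = 0.2).
n = (3.418 × 70.5 / 53.4)² = 20.36
Round up: n = 21.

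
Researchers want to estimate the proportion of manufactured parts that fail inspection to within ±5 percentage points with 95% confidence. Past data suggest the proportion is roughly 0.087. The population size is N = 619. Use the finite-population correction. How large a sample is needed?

For a proportion with margin E = 0.05 at 95% confidence, z = 1.960.
n = p̂(1−p̂)(z/E)² = 0.087 × 0.913 × (1.960/0.05)² = 122.06 — call this n₀.
Finite-population correction with N = 619: n = n₀ / (1 + (n₀−1)/N) = 122.06 / 1.196 = 102.06
Round up: n = 103.

103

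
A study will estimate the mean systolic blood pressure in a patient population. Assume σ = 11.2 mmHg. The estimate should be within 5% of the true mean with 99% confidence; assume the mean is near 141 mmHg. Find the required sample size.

For a mean, the margin of error is E = z·σ/√n, so n = (zσ/E)².
At 99% confidence, z = 2.576.
E = 5% of 141 = 7.05 mmHg.
n = (2.576 × 11.2 / 7.05)² = 16.75
Round up: n = 17.

n = 17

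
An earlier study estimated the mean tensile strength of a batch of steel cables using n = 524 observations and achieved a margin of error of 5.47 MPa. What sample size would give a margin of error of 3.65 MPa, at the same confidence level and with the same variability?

1177

Margin of error scales as 1/√n, so n₂ = n₁·(E₁/E₂)².
n₂ = 524 × (5.47/3.65)² = 524 × 2.246 = 1176.90
Round up: n₂ = 1177.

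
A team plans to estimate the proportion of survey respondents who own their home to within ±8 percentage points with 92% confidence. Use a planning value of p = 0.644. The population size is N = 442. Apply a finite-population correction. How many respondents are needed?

For a proportion with margin E = 0.08 at 92% confidence, z = 1.751.
n = p̂(1−p̂)(z/E)² = 0.644 × 0.356 × (1.751/0.08)² = 109.83 — call this n₀.
Finite-population correction with N = 442: n = n₀ / (1 + (n₀−1)/N) = 109.83 / 1.246 = 88.15
Round up: n = 89.

n = 89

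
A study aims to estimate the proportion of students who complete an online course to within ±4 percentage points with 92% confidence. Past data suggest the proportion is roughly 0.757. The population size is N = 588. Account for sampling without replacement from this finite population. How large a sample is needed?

221

For a proportion with margin E = 0.04 at 92% confidence, z = 1.751.
n = p̂(1−p̂)(z/E)² = 0.757 × 0.243 × (1.751/0.04)² = 352.50 — call this n₀.
Finite-population correction with N = 588: n = n₀ / (1 + (n₀−1)/N) = 352.50 / 1.598 = 220.59
Round up: n = 221.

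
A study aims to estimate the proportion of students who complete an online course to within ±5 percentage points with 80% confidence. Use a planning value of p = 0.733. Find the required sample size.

For a proportion with margin E = 0.05 at 80% confidence, z = 1.282.
n = p̂(1−p̂)(z/E)² = 0.733 × 0.267 × (1.282/0.05)² = 128.66
Round up: n = 129.

129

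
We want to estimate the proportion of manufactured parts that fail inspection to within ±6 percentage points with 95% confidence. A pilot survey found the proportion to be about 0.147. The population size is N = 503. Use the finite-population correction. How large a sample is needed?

106

For a proportion with margin E = 0.06 at 95% confidence, z = 1.960.
n = p̂(1−p̂)(z/E)² = 0.147 × 0.853 × (1.960/0.06)² = 133.81 — call this n₀.
Finite-population correction with N = 503: n = n₀ / (1 + (n₀−1)/N) = 133.81 / 1.264 = 105.86
Round up: n = 106.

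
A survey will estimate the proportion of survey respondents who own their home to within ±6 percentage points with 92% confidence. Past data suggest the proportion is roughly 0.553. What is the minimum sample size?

n = 211

For a proportion with margin E = 0.06 at 92% confidence, z = 1.751.
n = p̂(1−p̂)(z/E)² = 0.553 × 0.447 × (1.751/0.06)² = 210.52
Round up: n = 211.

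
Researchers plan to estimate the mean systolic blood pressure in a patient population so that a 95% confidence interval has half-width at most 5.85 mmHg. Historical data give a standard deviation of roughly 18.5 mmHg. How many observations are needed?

For a mean, the margin of error is E = z·σ/√n, so n = (zσ/E)².
At 95% confidence, z = 1.960.
n = (1.960 × 18.5 / 5.85)² = 38.42
Round up: n = 39.

39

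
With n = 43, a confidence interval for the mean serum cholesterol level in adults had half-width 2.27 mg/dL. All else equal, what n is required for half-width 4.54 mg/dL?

n = 11

Margin of error scales as 1/√n, so n₂ = n₁·(E₁/E₂)².
n₂ = 43 × (2.27/4.54)² = 43 × 0.25 = 10.75
Round up: n₂ = 11.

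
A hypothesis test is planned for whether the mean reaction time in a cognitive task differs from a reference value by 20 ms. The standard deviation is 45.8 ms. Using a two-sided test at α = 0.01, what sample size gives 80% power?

n = 62

For a one-sample z-test, n = ((z_{α/2} + z_β)·σ/δ)².
z_{α/2} = 2.576 (two-sided α = 0.01); z_β = 0.842 (power 80% → β = 0.2).
n = (3.418 × 45.8 / 20)² = 61.27
Round up: n = 62.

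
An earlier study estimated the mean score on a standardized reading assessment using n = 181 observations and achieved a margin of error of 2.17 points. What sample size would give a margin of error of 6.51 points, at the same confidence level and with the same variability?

Margin of error scales as 1/√n, so n₂ = n₁·(E₁/E₂)².
n₂ = 181 × (2.17/6.51)² = 181 × 0.1111 = 20.11
Round up: n₂ = 21.

21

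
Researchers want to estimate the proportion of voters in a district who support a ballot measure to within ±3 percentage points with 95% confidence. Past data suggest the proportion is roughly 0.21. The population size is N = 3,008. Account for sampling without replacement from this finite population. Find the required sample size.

574

For a proportion with margin E = 0.03 at 95% confidence, z = 1.960.
n = p̂(1−p̂)(z/E)² = 0.21 × 0.79 × (1.960/0.03)² = 708.13 — call this n₀.
Finite-population correction with N = 3,008: n = n₀ / (1 + (n₀−1)/N) = 708.13 / 1.235 = 573.38
Round up: n = 574.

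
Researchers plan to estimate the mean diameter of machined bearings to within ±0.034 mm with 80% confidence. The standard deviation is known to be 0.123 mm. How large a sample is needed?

n = 22

For a mean, the margin of error is E = z·σ/√n, so n = (zσ/E)².
At 80% confidence, z = 1.282.
n = (1.282 × 0.123 / 0.034)² = 21.51
Round up: n = 22.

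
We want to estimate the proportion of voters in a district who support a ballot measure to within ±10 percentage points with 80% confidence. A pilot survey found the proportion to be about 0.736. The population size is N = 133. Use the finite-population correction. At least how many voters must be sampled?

26

For a proportion with margin E = 0.1 at 80% confidence, z = 1.282.
n = p̂(1−p̂)(z/E)² = 0.736 × 0.264 × (1.282/0.1)² = 31.93 — call this n₀.
Finite-population correction with N = 133: n = n₀ / (1 + (n₀−1)/N) = 31.93 / 1.233 = 25.90
Round up: n = 26.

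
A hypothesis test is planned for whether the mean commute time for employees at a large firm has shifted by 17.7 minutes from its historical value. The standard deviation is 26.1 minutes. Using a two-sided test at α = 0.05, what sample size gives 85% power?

For a one-sample z-test, n = ((z_{α/2} + z_β)·σ/δ)².
z_{α/2} = 1.960 (two-sided α = 0.05); z_β = 1.036 (power 85% → β = 0.15).
n = (2.996 × 26.1 / 17.7)² = 19.52
Round up: n = 20.

20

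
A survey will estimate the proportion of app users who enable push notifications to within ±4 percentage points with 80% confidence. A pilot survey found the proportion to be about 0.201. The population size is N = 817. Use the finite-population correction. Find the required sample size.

For a proportion with margin E = 0.04 at 80% confidence, z = 1.282.
n = p̂(1−p̂)(z/E)² = 0.201 × 0.799 × (1.282/0.04)² = 164.97 — call this n₀.
Finite-population correction with N = 817: n = n₀ / (1 + (n₀−1)/N) = 164.97 / 1.201 = 137.36
Round up: n = 138.

n = 138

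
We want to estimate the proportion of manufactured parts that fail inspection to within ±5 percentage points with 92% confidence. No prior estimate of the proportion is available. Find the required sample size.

For a proportion with margin E = 0.05 at 92% confidence, z = 1.751.
With no prior estimate, use p = 0.5, which maximizes p(1−p) at 0.25.
n = 0.25 × (z/E)² = 0.25 × (1.751/0.05)² = 306.60
Round up: n = 307.

n = 307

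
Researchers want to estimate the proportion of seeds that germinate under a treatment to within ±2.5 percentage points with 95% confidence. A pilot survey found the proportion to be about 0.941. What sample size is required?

For a proportion with margin E = 0.025 at 95% confidence, z = 1.960.
n = p̂(1−p̂)(z/E)² = 0.941 × 0.059 × (1.960/0.025)² = 341.25
Round up: n = 342.

342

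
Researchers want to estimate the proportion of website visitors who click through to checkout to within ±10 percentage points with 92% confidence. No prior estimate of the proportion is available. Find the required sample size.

n = 77

For a proportion with margin E = 0.1 at 92% confidence, z = 1.751.
With no prior estimate, use p = 0.5, which maximizes p(1−p) at 0.25.
n = 0.25 × (z/E)² = 0.25 × (1.751/0.1)² = 76.65
Round up: n = 77.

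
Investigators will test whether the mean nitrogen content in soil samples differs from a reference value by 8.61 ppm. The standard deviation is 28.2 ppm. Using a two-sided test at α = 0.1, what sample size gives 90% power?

n = 92

For a one-sample z-test, n = ((z_{α/2} + z_β)·σ/δ)².
z_{α/2} = 1.645 (two-sided α = 0.1); z_β = 1.282 (power 90% → β = 0.1).
n = (2.927 × 28.2 / 8.61)² = 91.90
Round up: n = 92.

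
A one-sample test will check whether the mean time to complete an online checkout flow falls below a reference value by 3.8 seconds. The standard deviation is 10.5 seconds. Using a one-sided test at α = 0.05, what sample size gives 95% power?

n = 83

For a one-sample z-test, n = ((z_α + z_β)·σ/δ)².
z_α = 1.645 (one-sided α = 0.05); z_β = 1.645 (power 95% → β = 0.05).
n = (3.290 × 10.5 / 3.8)² = 82.64
Round up: n = 83.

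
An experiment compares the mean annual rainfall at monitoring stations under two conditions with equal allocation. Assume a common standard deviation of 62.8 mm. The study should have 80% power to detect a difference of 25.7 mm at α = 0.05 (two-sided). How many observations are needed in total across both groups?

188 total

For two equal groups, n per group = 2·((z_{α/2} + z_β)·σ/δ)².
z_{α/2} = 1.960; z_β = 0.842 (power 80%).
n = 2 × (2.802 × 62.8 / 25.7)² = 2 × 46.88 = 93.76
Round up: n = 94 per group.
Total across both groups: 2 × 94 = 188.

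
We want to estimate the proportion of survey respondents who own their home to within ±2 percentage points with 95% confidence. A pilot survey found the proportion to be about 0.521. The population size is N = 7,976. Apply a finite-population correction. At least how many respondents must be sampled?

For a proportion with margin E = 0.02 at 95% confidence, z = 1.960.
n = p̂(1−p̂)(z/E)² = 0.521 × 0.479 × (1.960/0.02)² = 2396.76 — call this n₀.
Finite-population correction with N = 7,976: n = n₀ / (1 + (n₀−1)/N) = 2396.76 / 1.3 = 1843.66
Round up: n = 1844.

n = 1844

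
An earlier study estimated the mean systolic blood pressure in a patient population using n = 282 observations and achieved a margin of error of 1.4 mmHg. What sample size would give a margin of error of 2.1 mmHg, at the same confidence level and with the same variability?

Margin of error scales as 1/√n, so n₂ = n₁·(E₁/E₂)².
n₂ = 282 × (1.4/2.1)² = 282 × 0.4444 = 125.32
Round up: n₂ = 126.

126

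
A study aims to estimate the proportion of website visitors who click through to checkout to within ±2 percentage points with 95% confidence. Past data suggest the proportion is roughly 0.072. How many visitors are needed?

642

For a proportion with margin E = 0.02 at 95% confidence, z = 1.960.
n = p̂(1−p̂)(z/E)² = 0.072 × 0.928 × (1.960/0.02)² = 641.70
Round up: n = 642.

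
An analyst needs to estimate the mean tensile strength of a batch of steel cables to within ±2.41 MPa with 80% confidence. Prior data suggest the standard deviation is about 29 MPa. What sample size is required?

For a mean, the margin of error is E = z·σ/√n, so n = (zσ/E)².
At 80% confidence, z = 1.282.
n = (1.282 × 29 / 2.41)² = 237.98
Round up: n = 238.

238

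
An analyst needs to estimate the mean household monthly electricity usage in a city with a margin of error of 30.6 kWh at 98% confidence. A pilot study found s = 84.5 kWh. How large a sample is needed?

For a mean, the margin of error is E = z·σ/√n, so n = (zσ/E)².
At 98% confidence, z = 2.326.
n = (2.326 × 84.5 / 30.6)² = 41.26
Round up: n = 42.

42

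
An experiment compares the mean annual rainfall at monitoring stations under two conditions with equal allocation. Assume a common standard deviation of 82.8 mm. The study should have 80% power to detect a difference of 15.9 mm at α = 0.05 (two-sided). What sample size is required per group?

426 per group

For two equal groups, n per group = 2·((z_{α/2} + z_β)·σ/δ)².
z_{α/2} = 1.960; z_β = 0.842 (power 80%).
n = 2 × (2.802 × 82.8 / 15.9)² = 2 × 212.91 = 425.82
Round up: n = 426 per group.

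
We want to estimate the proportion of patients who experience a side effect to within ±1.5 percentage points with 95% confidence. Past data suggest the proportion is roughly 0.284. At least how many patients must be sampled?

For a proportion with margin E = 0.015 at 95% confidence, z = 1.960.
n = p̂(1−p̂)(z/E)² = 0.284 × 0.716 × (1.960/0.015)² = 3471.85
Round up: n = 3472.

3472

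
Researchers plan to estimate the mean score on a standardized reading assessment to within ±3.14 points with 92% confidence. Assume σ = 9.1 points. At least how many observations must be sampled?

26

For a mean, the margin of error is E = z·σ/√n, so n = (zσ/E)².
At 92% confidence, z = 1.751.
n = (1.751 × 9.1 / 3.14)² = 25.75
Round up: n = 26.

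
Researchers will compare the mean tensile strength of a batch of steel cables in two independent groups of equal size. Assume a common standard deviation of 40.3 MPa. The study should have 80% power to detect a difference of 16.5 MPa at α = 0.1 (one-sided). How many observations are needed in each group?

54 per group

For two equal groups, n per group = 2·((z_α + z_β)·σ/δ)².
z_α = 1.282; z_β = 0.842 (power 80%).
n = 2 × (2.124 × 40.3 / 16.5)² = 2 × 26.91 = 53.82
Round up: n = 54 per group.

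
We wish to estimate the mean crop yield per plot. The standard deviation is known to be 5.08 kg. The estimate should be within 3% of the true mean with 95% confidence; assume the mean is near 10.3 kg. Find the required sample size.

For a mean, the margin of error is E = z·σ/√n, so n = (zσ/E)².
At 95% confidence, z = 1.960.
E = 3% of 10.3 = 0.309 kg.
n = (1.960 × 5.08 / 0.309)² = 1038.30
Round up: n = 1039.

n = 1039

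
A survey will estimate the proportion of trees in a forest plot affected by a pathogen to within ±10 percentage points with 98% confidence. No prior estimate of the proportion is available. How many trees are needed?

For a proportion with margin E = 0.1 at 98% confidence, z = 2.326.
With no prior estimate, use p = 0.5, which maximizes p(1−p) at 0.25.
n = 0.25 × (z/E)² = 0.25 × (2.326/0.1)² = 135.26
Round up: n = 136.

136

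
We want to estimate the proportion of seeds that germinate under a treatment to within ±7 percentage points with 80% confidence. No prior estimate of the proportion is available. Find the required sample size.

84

For a proportion with margin E = 0.07 at 80% confidence, z = 1.282.
With no prior estimate, use p = 0.5, which maximizes p(1−p) at 0.25.
n = 0.25 × (z/E)² = 0.25 × (1.282/0.07)² = 83.85
Round up: n = 84.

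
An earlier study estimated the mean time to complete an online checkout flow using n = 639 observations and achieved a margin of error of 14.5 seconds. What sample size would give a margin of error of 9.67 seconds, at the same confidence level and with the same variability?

1437

Margin of error scales as 1/√n, so n₂ = n₁·(E₁/E₂)².
n₂ = 639 × (14.5/9.67)² = 639 × 2.248 = 1436.47
Round up: n₂ = 1437.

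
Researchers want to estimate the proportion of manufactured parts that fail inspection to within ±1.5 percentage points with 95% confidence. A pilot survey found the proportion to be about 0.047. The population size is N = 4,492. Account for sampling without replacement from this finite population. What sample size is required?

654

For a proportion with margin E = 0.015 at 95% confidence, z = 1.960.
n = p̂(1−p̂)(z/E)² = 0.047 × 0.953 × (1.960/0.015)² = 764.75 — call this n₀.
Finite-population correction with N = 4,492: n = n₀ / (1 + (n₀−1)/N) = 764.75 / 1.17 = 653.63
Round up: n = 654.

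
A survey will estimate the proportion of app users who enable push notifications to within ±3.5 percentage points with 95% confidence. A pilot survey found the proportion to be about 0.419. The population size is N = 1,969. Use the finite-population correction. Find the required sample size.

n = 551

For a proportion with margin E = 0.035 at 95% confidence, z = 1.960.
n = p̂(1−p̂)(z/E)² = 0.419 × 0.581 × (1.960/0.035)² = 763.42 — call this n₀.
Finite-population correction with N = 1,969: n = n₀ / (1 + (n₀−1)/N) = 763.42 / 1.387 = 550.41
Round up: n = 551.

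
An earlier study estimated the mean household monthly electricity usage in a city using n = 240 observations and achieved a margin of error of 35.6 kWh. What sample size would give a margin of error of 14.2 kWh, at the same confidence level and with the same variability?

Margin of error scales as 1/√n, so n₂ = n₁·(E₁/E₂)².
n₂ = 240 × (35.6/14.2)² = 240 × 6.285 = 1508.40
Round up: n₂ = 1509.

1509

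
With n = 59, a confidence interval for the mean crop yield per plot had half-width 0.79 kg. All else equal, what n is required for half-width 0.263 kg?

Margin of error scales as 1/√n, so n₂ = n₁·(E₁/E₂)².
n₂ = 59 × (0.79/0.263)² = 59 × 9.023 = 532.36
Round up: n₂ = 533.

533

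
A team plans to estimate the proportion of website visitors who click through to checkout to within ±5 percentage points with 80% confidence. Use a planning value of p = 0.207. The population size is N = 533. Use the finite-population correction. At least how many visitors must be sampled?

n = 90

For a proportion with margin E = 0.05 at 80% confidence, z = 1.282.
n = p̂(1−p̂)(z/E)² = 0.207 × 0.793 × (1.282/0.05)² = 107.91 — call this n₀.
Finite-population correction with N = 533: n = n₀ / (1 + (n₀−1)/N) = 107.91 / 1.201 = 89.85
Round up: n = 90.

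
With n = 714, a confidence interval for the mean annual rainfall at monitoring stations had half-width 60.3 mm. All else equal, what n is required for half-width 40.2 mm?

1607

Margin of error scales as 1/√n, so n₂ = n₁·(E₁/E₂)².
n₂ = 714 × (60.3/40.2)² = 714 × 2.25 = 1606.50
Round up: n₂ = 1607.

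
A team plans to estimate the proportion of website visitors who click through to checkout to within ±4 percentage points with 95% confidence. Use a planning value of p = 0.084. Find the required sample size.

n = 185

For a proportion with margin E = 0.04 at 95% confidence, z = 1.960.
n = p̂(1−p̂)(z/E)² = 0.084 × 0.916 × (1.960/0.04)² = 184.74
Round up: n = 185.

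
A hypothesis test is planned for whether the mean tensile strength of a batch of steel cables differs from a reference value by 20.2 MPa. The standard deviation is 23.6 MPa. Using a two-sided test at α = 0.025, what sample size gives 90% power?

17

For a one-sample z-test, n = ((z_{α/2} + z_β)·σ/δ)².
z_{α/2} = 2.241 (two-sided α = 0.025); z_β = 1.282 (power 90% → β = 0.1).
n = (3.523 × 23.6 / 20.2)² = 16.94
Round up: n = 17.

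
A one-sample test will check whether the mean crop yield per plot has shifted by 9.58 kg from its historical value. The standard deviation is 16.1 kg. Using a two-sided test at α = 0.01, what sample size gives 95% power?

n = 51

For a one-sample z-test, n = ((z_{α/2} + z_β)·σ/δ)².
z_{α/2} = 2.576 (two-sided α = 0.01); z_β = 1.645 (power 95% → β = 0.05).
n = (4.221 × 16.1 / 9.58)² = 50.32
Round up: n = 51.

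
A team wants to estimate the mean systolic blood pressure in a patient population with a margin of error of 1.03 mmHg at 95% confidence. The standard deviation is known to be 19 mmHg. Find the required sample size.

1308

For a mean, the margin of error is E = z·σ/√n, so n = (zσ/E)².
At 95% confidence, z = 1.960.
n = (1.960 × 19 / 1.03)² = 1307.21
Round up: n = 1308.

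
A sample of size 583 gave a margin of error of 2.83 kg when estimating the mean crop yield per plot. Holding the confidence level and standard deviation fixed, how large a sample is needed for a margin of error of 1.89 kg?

n = 1308

Margin of error scales as 1/√n, so n₂ = n₁·(E₁/E₂)².
n₂ = 583 × (2.83/1.89)² = 583 × 2.242 = 1307.09
Round up: n₂ = 1308.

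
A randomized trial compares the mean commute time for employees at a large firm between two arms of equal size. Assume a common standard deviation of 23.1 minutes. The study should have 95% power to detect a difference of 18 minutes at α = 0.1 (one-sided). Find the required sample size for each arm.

29 per group

For two equal groups, n per group = 2·((z_α + z_β)·σ/δ)².
z_α = 1.282; z_β = 1.645 (power 95%).
n = 2 × (2.927 × 23.1 / 18)² = 2 × 14.11 = 28.22
Round up: n = 29 per group.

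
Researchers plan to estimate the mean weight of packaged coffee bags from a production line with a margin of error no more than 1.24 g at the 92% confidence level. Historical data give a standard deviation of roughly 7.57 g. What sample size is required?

115

For a mean, the margin of error is E = z·σ/√n, so n = (zσ/E)².
At 92% confidence, z = 1.751.
n = (1.751 × 7.57 / 1.24)² = 114.27
Round up: n = 115.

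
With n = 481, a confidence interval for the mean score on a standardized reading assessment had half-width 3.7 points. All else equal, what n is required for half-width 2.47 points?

Margin of error scales as 1/√n, so n₂ = n₁·(E₁/E₂)².
n₂ = 481 × (3.7/2.47)² = 481 × 2.244 = 1079.36
Round up: n₂ = 1080.

1080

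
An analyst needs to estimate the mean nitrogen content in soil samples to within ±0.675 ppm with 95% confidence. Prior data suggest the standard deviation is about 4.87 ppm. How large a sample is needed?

n = 200

For a mean, the margin of error is E = z·σ/√n, so n = (zσ/E)².
At 95% confidence, z = 1.960.
n = (1.960 × 4.87 / 0.675)² = 199.97
Round up: n = 200.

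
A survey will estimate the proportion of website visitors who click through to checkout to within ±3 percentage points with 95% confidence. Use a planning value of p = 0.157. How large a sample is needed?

For a proportion with margin E = 0.03 at 95% confidence, z = 1.960.
n = p̂(1−p̂)(z/E)² = 0.157 × 0.843 × (1.960/0.03)² = 564.93
Round up: n = 565.

565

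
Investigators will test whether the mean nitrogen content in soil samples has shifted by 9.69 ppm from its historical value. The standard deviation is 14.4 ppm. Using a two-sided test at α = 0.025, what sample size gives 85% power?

For a one-sample z-test, n = ((z_{α/2} + z_β)·σ/δ)².
z_{α/2} = 2.241 (two-sided α = 0.025); z_β = 1.036 (power 85% → β = 0.15).
n = (3.277 × 14.4 / 9.69)² = 23.72
Round up: n = 24.

24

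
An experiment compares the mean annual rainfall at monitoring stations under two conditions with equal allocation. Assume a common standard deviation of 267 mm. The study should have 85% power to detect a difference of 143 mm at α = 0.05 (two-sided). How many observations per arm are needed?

63 per group

For two equal groups, n per group = 2·((z_{α/2} + z_β)·σ/δ)².
z_{α/2} = 1.960; z_β = 1.036 (power 85%).
n = 2 × (2.996 × 267 / 143)² = 2 × 31.29 = 62.58
Round up: n = 63 per group.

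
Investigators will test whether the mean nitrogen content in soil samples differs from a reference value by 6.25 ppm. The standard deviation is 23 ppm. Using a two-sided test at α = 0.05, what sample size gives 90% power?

For a one-sample z-test, n = ((z_{α/2} + z_β)·σ/δ)².
z_{α/2} = 1.960 (two-sided α = 0.05); z_β = 1.282 (power 90% → β = 0.1).
n = (3.242 × 23 / 6.25)² = 142.34
Round up: n = 143.

143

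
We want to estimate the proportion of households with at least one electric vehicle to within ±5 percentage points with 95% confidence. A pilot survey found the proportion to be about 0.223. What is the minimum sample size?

For a proportion with margin E = 0.05 at 95% confidence, z = 1.960.
n = p̂(1−p̂)(z/E)² = 0.223 × 0.777 × (1.960/0.05)² = 266.26
Round up: n = 267.

267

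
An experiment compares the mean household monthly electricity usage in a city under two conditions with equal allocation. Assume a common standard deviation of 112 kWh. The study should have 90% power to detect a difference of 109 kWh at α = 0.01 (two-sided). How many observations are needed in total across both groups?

For two equal groups, n per group = 2·((z_{α/2} + z_β)·σ/δ)².
z_{α/2} = 2.576; z_β = 1.282 (power 90%).
n = 2 × (3.858 × 112 / 109)² = 2 × 15.71 = 31.42
Round up: n = 32 per group.
Total across both groups: 2 × 32 = 64.

64 total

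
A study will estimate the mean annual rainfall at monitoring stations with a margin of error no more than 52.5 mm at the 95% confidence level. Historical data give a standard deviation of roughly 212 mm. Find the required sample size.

63

For a mean, the margin of error is E = z·σ/√n, so n = (zσ/E)².
At 95% confidence, z = 1.960.
n = (1.960 × 212 / 52.5)² = 62.64
Round up: n = 63.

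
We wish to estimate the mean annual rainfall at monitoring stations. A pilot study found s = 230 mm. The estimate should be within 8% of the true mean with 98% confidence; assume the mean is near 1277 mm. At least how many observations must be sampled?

For a mean, the margin of error is E = z·σ/√n, so n = (zσ/E)².
At 98% confidence, z = 2.326.
E = 8% of 1277 = 102.2 mm.
n = (2.326 × 230 / 102.2)² = 27.42
Round up: n = 28.

28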